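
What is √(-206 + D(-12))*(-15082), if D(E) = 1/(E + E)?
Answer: -7541*I*√29670/6 ≈ -2.1649e+5*I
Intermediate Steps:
D(E) = 1/(2*E)
√(-206 + D(-12))*(-15082) = √(-206 + (½)/(-12))*(-15082) = √(-206 + (½)*(-1/12))*(-15082) = √(-206 - 1/24)*(-15082) = √(-4945/24)*(-15082) = (I*√29670/12)*(-15082) = -7541*I*√29670/6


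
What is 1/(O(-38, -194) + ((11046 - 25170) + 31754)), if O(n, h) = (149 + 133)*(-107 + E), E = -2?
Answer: -1/13108 ≈ -7.6289e-5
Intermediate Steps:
O(n, h) = -30738 (O(n, h) = (149 + 133)*(-107 - 2) = 282*(-109) = -30738)
1/(O(-38, -194) + ((11046 - 25170) + 31754)) = 1/(-30738 + ((11046 - 25170) + 31754)) = 1/(-30738 + (-14124 + 31754)) = 1/(-30738 + 17630) = 1/(-13108) = -1/13108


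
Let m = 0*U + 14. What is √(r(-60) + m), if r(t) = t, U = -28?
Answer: I*√46 ≈ 6.7823*I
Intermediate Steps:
m = 14 (m = 0*(-28) + 14 = 0 + 14 = 14)
√(r(-60) + m) = √(-60 + 14) = √(-46) = I*√46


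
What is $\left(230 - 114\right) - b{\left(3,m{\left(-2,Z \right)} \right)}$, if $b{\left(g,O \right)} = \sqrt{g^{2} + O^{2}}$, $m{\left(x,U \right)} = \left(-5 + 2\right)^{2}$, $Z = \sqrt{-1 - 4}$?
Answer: $116 - 3 \sqrt{10} \approx 106.51$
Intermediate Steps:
$Z = i \sqrt{5}$ ($Z = \sqrt{-5} = i \sqrt{5} \approx 2.2361 i$)
$m{\left(x,U \right)} = 9$ ($m{\left(x,U \right)} = \left(-3\right)^{2} = 9$)
$b{\left(g,O \right)} = \sqrt{O^{2} + g^{2}}$
$\left(230 - 114\right) - b{\left(3,m{\left(-2,Z \right)} \right)} = \left(230 - 114\right) - \sqrt{9^{2} + 3^{2}} = 116 - \sqrt{81 + 9} = 116 - \sqrt{90} = 116 - 3 \sqrt{10}$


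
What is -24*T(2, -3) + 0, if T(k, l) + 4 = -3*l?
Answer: -120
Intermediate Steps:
T(k, l) = -4 - 3*l
-24*T(2, -3) + 0 = -24*(-4 - 3*(-3)) + 0 = -24*(-4 + 9) + 0 = -24*5 + 0 = -120 + 0 = -120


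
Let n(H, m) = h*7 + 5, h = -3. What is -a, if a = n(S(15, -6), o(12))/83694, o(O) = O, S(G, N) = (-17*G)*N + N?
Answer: 8/41847 ≈ 0.00019117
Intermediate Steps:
S(G, N) = N - 17*G*N (S(G, N) = -17*G*N + N = N - 17*G*N)
n(H, m) = -16 (n(H, m) = -3*7 + 5 = -21 + 5 = -16)
a = -8/41847 (a = -16/83694 = -16*1/83694 = -8/41847 ≈ -0.00019117)
-a = -1*(-8/41847) = 8/41847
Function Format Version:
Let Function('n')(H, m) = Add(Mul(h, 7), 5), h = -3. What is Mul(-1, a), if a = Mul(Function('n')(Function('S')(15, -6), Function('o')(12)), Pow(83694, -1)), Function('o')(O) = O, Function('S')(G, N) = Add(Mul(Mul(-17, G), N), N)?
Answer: Rational(8, 41847) ≈ 0.00019117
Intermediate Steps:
Function('S')(G, N) = Add(N, Mul(-17, G, N)) (Function('S')(G, N) = Add(Mul(-17, G, N), N) = Add(N, Mul(-17, G, N)))
Function('n')(H, m) = -16 (Function('n')(H, m) = Add(Mul(-3, 7), 5) = Add(-21, 5) = -16)
a = Rational(-8, 41847) (a = Mul(-16, Pow(83694, -1)) = Mul(-16, Rational(1, 83694)) = Rational(-8, 41847) ≈ -0.00019117)
Mul(-1, a) = Mul(-1, Rational(-8, 41847)) = Rational(8, 41847)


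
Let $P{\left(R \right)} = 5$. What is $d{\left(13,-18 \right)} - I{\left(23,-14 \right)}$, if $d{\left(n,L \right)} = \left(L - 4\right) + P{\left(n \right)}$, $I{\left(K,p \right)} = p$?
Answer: $-3$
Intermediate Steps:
$d{\left(n,L \right)} = 1 + L$ ($d{\left(n,L \right)} = \left(L - 4\right) + 5 = \left(-4 + L\right) + 5 = 1 + L$)
$d{\left(13,-18 \right)} - I{\left(23,-14 \right)} = \left(1 - 18\right) - -14 = -17 + 14 = -3$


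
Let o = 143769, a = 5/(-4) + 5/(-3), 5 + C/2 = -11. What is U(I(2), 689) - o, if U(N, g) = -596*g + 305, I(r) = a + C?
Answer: -554108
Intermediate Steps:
C = -32 (C = -10 + 2*(-11) = -10 - 22 = -32)
a = -35/12 (a = 5*(-¼) + 5*(-⅓) = -5/4 - 5/3 = -35/12 ≈ -2.9167)
I(r) = -419/12 (I(r) = -35/12 - 32 = -419/12)
U(N, g) = 305 - 596*g
U(I(2), 689) - o = (305 - 596*689) - 1*143769 = (305 - 410644) - 143769 = -410339 - 143769 = -554108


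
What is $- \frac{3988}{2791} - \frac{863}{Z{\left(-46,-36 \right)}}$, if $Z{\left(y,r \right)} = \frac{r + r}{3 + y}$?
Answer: $- \frac{103858355}{200952} \approx -516.83$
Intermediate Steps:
$Z{\left(y,r \right)} = \frac{2 r}{3 + y}$
$- \frac{3988}{2791} - \frac{863}{Z{\left(-46,-36 \right)}} = - \frac{3988}{2791} - \frac{863}{2 \left(-36\right) \frac{1}{3 - 46}} = \left(-3988\right) \frac{1}{2791} - \frac{863}{2 \left(-36\right) \frac{1}{-43}} = - \frac{3988}{2791} - \frac{863}{2 \left(-36\right) \left(- \frac{1}{43}\right)} = - \frac{3988}{2791} - \frac{863}{\frac{72}{43}} = - \frac{3988}{2791} - \frac{37109}{72} = - \frac{103858355}{200952}$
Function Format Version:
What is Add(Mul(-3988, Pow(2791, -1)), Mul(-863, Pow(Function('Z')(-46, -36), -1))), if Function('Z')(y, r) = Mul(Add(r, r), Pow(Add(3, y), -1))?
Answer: Rational(-103858355, 200952) ≈ -516.83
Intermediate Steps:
Function('Z')(y, r) = Mul(2, r, Pow(Add(3, y), -1)) (Function('Z')(y, r) = Mul(Mul(2, r), Pow(Add(3, y), -1)) = Mul(2, r, Pow(Add(3, y), -1)))
Add(Mul(-3988, Pow(2791, -1)), Mul(-863, Pow(Function('Z')(-46, -36), -1))) = Add(Mul(-3988, Pow(2791, -1)), Mul(-863, Pow(Mul(2, -36, Pow(Add(3, -46), -1)), -1))) = Add(Mul(-3988, Rational(1, 2791)), Mul(-863, Pow(Mul(2, -36, Pow(-43, -1)), -1))) = Add(Rational(-3988, 2791), Mul(-863, Pow(Mul(2, -36, Rational(-1, 43)), -1))) = Add(Rational(-3988, 2791), Mul(-863, Pow(Rational(72, 43), -1))) = Add(Rational(-3988, 2791), Mul(-863, Rational(43, 72))) = Add(Rational(-3988, 2791), Rational(-37109, 72)) = Rational(-103858355, 200952)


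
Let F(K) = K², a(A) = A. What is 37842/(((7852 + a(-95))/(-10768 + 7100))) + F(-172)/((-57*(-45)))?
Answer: -355803946552/19896705 ≈ -17883.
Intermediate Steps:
37842/(((7852 + a(-95))/(-10768 + 7100))) + F(-172)/((-57*(-45))) = 37842/(((7852 - 95)/(-10768 + 7100))) + (-172)²/((-57*(-45))) = 37842/((7757/(-3668))) + 29584/2565 = 37842/((7757*(-1/3668))) + 29584*(1/2565) = 37842/(-7757/3668) + 29584/2565 = 37842*(-3668/7757) + 29584/2565 = -138804456/7757 + 29584/2565 = -355803946552/19896705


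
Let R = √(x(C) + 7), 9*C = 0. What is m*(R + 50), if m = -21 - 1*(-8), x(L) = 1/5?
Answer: -650 - 78*√5/5 ≈ -684.88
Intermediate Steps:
C = 0 (C = (⅑)*0 = 0)
x(L) = ⅕
R = 6*√5/5 (R = √(⅕ + 7) = √(36/5) = 6*√5/5 ≈ 2.6833)
m = -13 (m = -21 + 8 = -13)
m*(R + 50) = -13*(6*√5/5 + 50) = -13*(50 + 6*√5/5) = -650 - 78*√5/5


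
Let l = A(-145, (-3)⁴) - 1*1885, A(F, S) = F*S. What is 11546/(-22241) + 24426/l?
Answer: -15231101/6590105 ≈ -2.3112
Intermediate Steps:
l = -13630 (l = -145*(-3)⁴ - 1*1885 = -145*81 - 1885 = -11745 - 1885 = -13630)
11546/(-22241) + 24426/l = 11546/(-22241) + 24426/(-13630) = 11546*(-1/22241) + 24426*(-1/13630) = -502/967 - 12213/6815 = -15231101/6590105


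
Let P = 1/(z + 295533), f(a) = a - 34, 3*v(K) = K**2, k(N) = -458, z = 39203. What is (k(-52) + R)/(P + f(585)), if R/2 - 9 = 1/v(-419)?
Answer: -25857296225824/32380389555257 ≈ -0.79855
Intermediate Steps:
v(K) = K**2/3
f(a) = -34 + a
P = 1/334736 (P = 1/(39203 + 295533) = 1/334736 ≈ 2.9874e-6)
R = 3160104/175561 (R = 18 + 2/(((1/3)*(-419)**2)) = 18 + 2/(((1/3)*175561)) = 18 + 2/(175561/3) = 18 + 2*(3/175561) = 18 + 6/175561 = 3160104/175561 ≈ 18.000)
(k(-52) + R)/(P + f(585)) = (-458 + 3160104/175561)/(1/334736 + (-34 + 585)) = -77246834/(175561*(1/334736 + 551)) = -77246834/(175561*184439537/334736) = -77246834/175561*334736/184439537 = -25857296225824/32380389555257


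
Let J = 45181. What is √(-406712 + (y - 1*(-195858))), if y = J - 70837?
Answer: I*√236510 ≈ 486.32*I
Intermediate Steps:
y = -25656 (y = 45181 - 70837 = -25656)
√(-406712 + (y - 1*(-195858))) = √(-406712 + (-25656 - 1*(-195858))) = √(-406712 + (-25656 + 195858)) = √(-406712 + 170202) = √(-236510) = I*√236510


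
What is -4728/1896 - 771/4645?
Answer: -975974/366955 ≈ -2.6597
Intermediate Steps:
-4728/1896 - 771/4645 = -4728*1/1896 - 771*1/4645 = -197/79 - 771/4645 = -975974/366955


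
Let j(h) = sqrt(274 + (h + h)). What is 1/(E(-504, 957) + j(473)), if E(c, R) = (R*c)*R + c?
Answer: -23079420/10653192550727939 - sqrt(305)/106531925507279390 ≈ -2.1664e-9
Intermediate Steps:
E(c, R) = c + c*R**2 (E(c, R) = c*R**2 + c = c + c*R**2)
j(h) = sqrt(274 + 2*h)
1/(E(-504, 957) + j(473)) = 1/(-504*(1 + 957**2) + sqrt(274 + 2*473)) = 1/(-504*(1 + 915849) + sqrt(274 + 946)) = 1/(-504*915850 + sqrt(1220)) = 1/(-461588400 + 2*sqrt(305))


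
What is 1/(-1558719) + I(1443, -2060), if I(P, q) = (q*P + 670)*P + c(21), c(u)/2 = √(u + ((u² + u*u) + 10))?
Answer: -6684513637687471/1558719 + 2*√913 ≈ -4.2885e+9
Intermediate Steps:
c(u) = 2*√(10 + u + 2*u²) (c(u) = 2*√(u + ((u² + u*u) + 10)) = 2*√(u + ((u² + u²) + 10)) = 2*√(u + (2*u² + 10)) = 2*√(u + (10 + 2*u²)) = 2*√(10 + u + 2*u²))
I(P, q) = 2*√913 + P*(670 + P*q) (I(P, q) = (q*P + 670)*P + 2*√(10 + 21 + 2*21²) = (P*q + 670)*P + 2*√(10 + 21 + 2*441) = (670 + P*q)*P + 2*√(10 + 21 + 882) = P*(670 + P*q) + 2*√913 = 2*√913 + P*(670 + P*q))
1/(-1558719) + I(1443, -2060) = 1/(-1558719) + (2*√913 + 670*1443 - 2060*1443²) = -1/1558719 + (2*√913 + 966810 - 2060*2082249) = -1/1558719 + (2*√913 + 966810 - 4289432940) = -1/1558719 + (-4288466130 + 2*√913) = -6684513637687471/1558719 + 2*√913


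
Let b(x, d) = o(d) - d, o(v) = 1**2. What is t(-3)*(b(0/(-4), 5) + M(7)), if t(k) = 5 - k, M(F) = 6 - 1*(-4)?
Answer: 48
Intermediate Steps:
o(v) = 1
M(F) = 10 (M(F) = 6 + 4 = 10)
b(x, d) = 1 - d
t(-3)*(b(0/(-4), 5) + M(7)) = (5 - 1*(-3))*((1 - 1*5) + 10) = (5 + 3)*((1 - 5) + 10) = 8*(-4 + 10) = 8*6 = 48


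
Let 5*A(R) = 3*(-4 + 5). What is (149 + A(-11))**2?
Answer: 559504/25 ≈ 22380.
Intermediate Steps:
A(R) = 3/5 (A(R) = (3*(-4 + 5))/5 = (3*1)/5 = (1/5)*3 = 3/5)
(149 + A(-11))**2 = (149 + 3/5)**2 = (748/5)**2 = 559504/25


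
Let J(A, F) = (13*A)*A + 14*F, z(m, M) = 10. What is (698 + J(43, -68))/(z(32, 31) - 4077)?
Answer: -23783/4067 ≈ -5.8478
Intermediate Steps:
J(A, F) = 13*A² + 14*F
(698 + J(43, -68))/(z(32, 31) - 4077) = (698 + (13*43² + 14*(-68)))/(10 - 4077) = (698 + (13*1849 - 952))/(-4067) = (698 + (24037 - 952))*(-1/4067) = (698 + 23085)*(-1/4067) = 23783*(-1/4067) = -23783/4067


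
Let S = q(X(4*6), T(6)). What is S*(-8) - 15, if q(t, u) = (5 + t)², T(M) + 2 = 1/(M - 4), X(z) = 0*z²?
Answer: -215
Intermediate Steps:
X(z) = 0
T(M) = -2 + 1/(-4 + M) (T(M) = -2 + 1/(M - 4) = -2 + 1/(-4 + M))
S = 25 (S = (5 + 0)² = 5² = 25)
S*(-8) - 15 = 25*(-8) - 15 = -200 - 15 = -215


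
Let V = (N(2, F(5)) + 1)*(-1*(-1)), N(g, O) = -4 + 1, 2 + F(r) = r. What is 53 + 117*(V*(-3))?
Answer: 755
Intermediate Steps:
F(r) = -2 + r
N(g, O) = -3
V = -2 (V = (-3 + 1)*(-1*(-1)) = -2*1 = -2)
53 + 117*(V*(-3)) = 53 + 117*(-2*(-3)) = 53 + 117*6 = 53 + 702 = 755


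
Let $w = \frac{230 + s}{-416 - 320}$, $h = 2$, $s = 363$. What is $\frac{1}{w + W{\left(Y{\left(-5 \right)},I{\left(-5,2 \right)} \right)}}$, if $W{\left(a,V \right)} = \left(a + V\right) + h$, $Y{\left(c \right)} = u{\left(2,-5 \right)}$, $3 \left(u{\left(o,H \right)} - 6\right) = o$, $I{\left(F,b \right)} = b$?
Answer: $\frac{2208}{21773} \approx 0.10141$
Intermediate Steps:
$u{\left(o,H \right)} = 6 + \frac{o}{3}$
$Y{\left(c \right)} = \frac{20}{3}$ ($Y{\left(c \right)} = 6 + \frac{1}{3} \cdot 2 = 6 + \frac{2}{3} = \frac{20}{3}$)
$W{\left(a,V \right)} = 2 + V + a$ ($W{\left(a,V \right)} = \left(a + V\right) + 2 = \left(V + a\right) + 2 = 2 + V + a$)
$w = - \frac{593}{736}$ ($w = \frac{230 + 363}{-416 - 320} = \frac{593}{-736} = 593 \left(- \frac{1}{736}\right) = - \frac{593}{736} \approx -0.80571$)
$\frac{1}{w + W{\left(Y{\left(-5 \right)},I{\left(-5,2 \right)} \right)}} = \frac{1}{- \frac{593}{736} + \left(2 + 2 + \frac{20}{3}\right)} = \frac{1}{- \frac{593}{736} + \frac{32}{3}} = \frac{1}{\frac{21773}{2208}} = \frac{2208}{21773}$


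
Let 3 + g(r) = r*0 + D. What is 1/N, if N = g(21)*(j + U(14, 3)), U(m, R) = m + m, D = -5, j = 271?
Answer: -1/2392 ≈ -0.00041806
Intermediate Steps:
g(r) = -8 (g(r) = -3 + (r*0 - 5) = -3 + (0 - 5) = -3 - 5 = -8)
U(m, R) = 2*m
N = -2392 (N = -8*(271 + 2*14) = -8*(271 + 28) = -8*299 = -2392)
1/N = 1/(-2392) = -1/2392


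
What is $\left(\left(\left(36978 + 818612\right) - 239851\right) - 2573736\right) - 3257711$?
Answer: $-5215708$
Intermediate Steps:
$\left(\left(\left(36978 + 818612\right) - 239851\right) - 2573736\right) - 3257711 = \left(\left(855590 - 239851\right) - 2573736\right) - 3257711 = \left(615739 - 2573736\right) - 3257711 = -1957997 - 3257711 = -5215708$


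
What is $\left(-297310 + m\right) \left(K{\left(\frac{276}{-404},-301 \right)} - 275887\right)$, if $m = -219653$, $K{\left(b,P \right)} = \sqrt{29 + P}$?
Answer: $142623371181 - 2067852 i \sqrt{17} \approx 1.4262 \cdot 10^{11} - 8.526 \cdot 10^{6} i$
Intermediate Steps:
$\left(-297310 + m\right) \left(K{\left(\frac{276}{-404},-301 \right)} - 275887\right) = \left(-297310 - 219653\right) \left(\sqrt{29 - 301} - 275887\right) = - 516963 \left(\sqrt{-272} - 275887\right) = - 516963 \left(4 i \sqrt{17} - 275887\right) = - 516963 \left(-275887 + 4 i \sqrt{17}\right) = 142623371181 - 2067852 i \sqrt{17}$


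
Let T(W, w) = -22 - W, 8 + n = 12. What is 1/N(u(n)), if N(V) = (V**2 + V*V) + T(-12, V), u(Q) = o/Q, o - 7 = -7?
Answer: -1/10 ≈ -0.10000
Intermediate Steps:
n = 4 (n = -8 + 12 = 4)
o = 0 (o = 7 - 7 = 0)
u(Q) = 0 (u(Q) = 0/Q = 0)
N(V) = -10 + 2*V**2 (N(V) = (V**2 + V*V) + (-22 - 1*(-12)) = (V**2 + V**2) + (-22 + 12) = 2*V**2 - 10 = -10 + 2*V**2)
1/N(u(n)) = 1/(-10 + 2*0**2) = 1/(-10 + 2*0) = 1/(-10 + 0) = 1/(-10) = -1/10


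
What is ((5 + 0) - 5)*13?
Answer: 0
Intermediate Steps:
((5 + 0) - 5)*13 = (5 - 5)*13 = 0*13 = 0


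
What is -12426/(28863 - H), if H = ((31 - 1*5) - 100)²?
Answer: -12426/23387 ≈ -0.53132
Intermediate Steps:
H = 5476 (H = ((31 - 5) - 100)² = (26 - 100)² = (-74)² = 5476)
-12426/(28863 - H) = -12426/(28863 - 1*5476) = -12426/(28863 - 5476) = -12426/23387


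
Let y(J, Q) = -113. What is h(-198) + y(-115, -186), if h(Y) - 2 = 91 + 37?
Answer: 17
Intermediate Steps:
h(Y) = 130 (h(Y) = 2 + (91 + 37) = 2 + 128 = 130)
h(-198) + y(-115, -186) = 130 - 113 = 17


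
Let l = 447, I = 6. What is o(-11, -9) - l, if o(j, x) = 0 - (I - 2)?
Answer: -451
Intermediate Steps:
o(j, x) = -4 (o(j, x) = 0 - (6 - 2) = 0 - 1*4 = 0 - 4 = -4)
o(-11, -9) - l = -4 - 1*447 = -4 - 447 = -451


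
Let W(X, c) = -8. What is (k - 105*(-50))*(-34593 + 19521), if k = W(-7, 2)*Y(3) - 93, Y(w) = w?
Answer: -77364576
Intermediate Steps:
k = -117 (k = -8*3 - 93 = -24 - 93 = -117)
(k - 105*(-50))*(-34593 + 19521) = (-117 - 105*(-50))*(-34593 + 19521) = (-117 + 5250)*(-15072) = 5133*(-15072) = -77364576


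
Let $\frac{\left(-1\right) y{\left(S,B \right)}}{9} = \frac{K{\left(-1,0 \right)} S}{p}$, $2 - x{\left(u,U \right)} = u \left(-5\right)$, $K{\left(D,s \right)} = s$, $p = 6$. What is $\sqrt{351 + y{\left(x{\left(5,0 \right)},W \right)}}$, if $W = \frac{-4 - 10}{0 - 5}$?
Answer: $3 \sqrt{39} \approx 18.735$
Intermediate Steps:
$W = \frac{14}{5}$ ($W = - \frac{14}{-5} = \left(-14\right) \left(- \frac{1}{5}\right) = \frac{14}{5} \approx 2.8$)
$x{\left(u,U \right)} = 2 + 5 u$ ($x{\left(u,U \right)} = 2 - u \left(-5\right) = 2 - - 5 u = 2 + 5 u$)
$y{\left(S,B \right)} = 0$ ($y{\left(S,B \right)} = - 9 \frac{0 S}{6} = - 9 \cdot 0 \cdot \frac{1}{6} = \left(-9\right) 0 = 0$)
$\sqrt{351 + y{\left(x{\left(5,0 \right)},W \right)}} = \sqrt{351 + 0} = \sqrt{351} = 3 \sqrt{39}$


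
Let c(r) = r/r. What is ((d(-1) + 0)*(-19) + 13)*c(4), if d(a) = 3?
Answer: -44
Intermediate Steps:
c(r) = 1
((d(-1) + 0)*(-19) + 13)*c(4) = ((3 + 0)*(-19) + 13)*1 = (3*(-19) + 13)*1 = (-57 + 13)*1 = -44*1 = -44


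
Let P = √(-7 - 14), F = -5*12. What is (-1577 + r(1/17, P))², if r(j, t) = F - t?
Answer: (1637 + I*√21)² ≈ 2.6797e+6 + 1.5e+4*I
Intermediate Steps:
F = -60
P = I*√21 (P = √(-21) = I*√21 ≈ 4.5826*I)
r(j, t) = -60 - t
(-1577 + r(1/17, P))² = (-1577 + (-60 - I*√21))² = (-1637 - I*√21)²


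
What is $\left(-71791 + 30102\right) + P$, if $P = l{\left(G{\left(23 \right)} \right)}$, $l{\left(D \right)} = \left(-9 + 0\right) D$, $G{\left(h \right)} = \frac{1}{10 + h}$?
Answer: $- \frac{458582}{11} \approx -41689.0$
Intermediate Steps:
$l{\left(D \right)} = - 9 D$
$P = - \frac{3}{11}$ ($P = - \frac{9}{10 + 23} = - \frac{9}{33} = \left(-9\right) \frac{1}{33} = - \frac{3}{11} \approx -0.27273$)
$\left(-71791 + 30102\right) + P = \left(-71791 + 30102\right) - \frac{3}{11} = -41689 - \frac{3}{11} = - \frac{458582}{11}$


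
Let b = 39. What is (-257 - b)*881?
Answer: -260776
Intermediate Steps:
(-257 - b)*881 = (-257 - 1*39)*881 = (-257 - 39)*881 = -296*881 = -260776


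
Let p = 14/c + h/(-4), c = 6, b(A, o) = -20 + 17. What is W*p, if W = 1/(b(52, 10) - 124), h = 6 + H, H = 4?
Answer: 1/762 ≈ 0.0013123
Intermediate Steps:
h = 10 (h = 6 + 4 = 10)
b(A, o) = -3
W = -1/127 (W = 1/(-3 - 124) = 1/(-127) = -1/127 ≈ -0.0078740)
p = -⅙ (p = 14/6 + 10/(-4) = 14*(⅙) + 10*(-¼) = 7/3 - 5/2 = -⅙ ≈ -0.16667)
W*p = -1/127*(-⅙) = 1/762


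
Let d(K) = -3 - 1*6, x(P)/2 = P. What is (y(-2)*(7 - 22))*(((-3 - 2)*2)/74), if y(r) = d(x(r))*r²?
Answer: -2700/37 ≈ -72.973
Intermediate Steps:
x(P) = 2*P
d(K) = -9 (d(K) = -3 - 6 = -9)
y(r) = -9*r²
(y(-2)*(7 - 22))*(((-3 - 2)*2)/74) = ((-9*(-2)²)*(7 - 22))*(((-3 - 2)*2)/74) = (-9*4*(-15))*(-5*2*(1/74)) = (-36*(-15))*(-10*1/74) = 540*(-5/37) = -2700/37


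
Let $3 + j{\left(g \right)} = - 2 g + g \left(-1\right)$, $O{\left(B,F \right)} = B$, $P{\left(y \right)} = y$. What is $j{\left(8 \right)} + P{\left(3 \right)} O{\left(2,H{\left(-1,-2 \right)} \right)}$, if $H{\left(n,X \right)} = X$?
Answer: $-21$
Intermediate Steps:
$j{\left(g \right)} = -3 - 3 g$ ($j{\left(g \right)} = -3 - \left(2 g - g \left(-1\right)\right) = -3 - 3 g$)
$j{\left(8 \right)} + P{\left(3 \right)} O{\left(2,H{\left(-1,-2 \right)} \right)} = \left(-3 - 24\right) + 3 \cdot 2 = \left(-3 - 24\right) + 6 = -27 + 6 = -21$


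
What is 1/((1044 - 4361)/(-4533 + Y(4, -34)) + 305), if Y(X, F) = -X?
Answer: 4537/1387102 ≈ 0.0032708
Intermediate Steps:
1/((1044 - 4361)/(-4533 + Y(4, -34)) + 305) = 1/((1044 - 4361)/(-4533 - 1*4) + 305) = 1/(-3317/(-4533 - 4) + 305) = 1/(-3317/(-4537) + 305) = 1/(-3317*(-1/4537) + 305) = 1/(3317/4537 + 305) = 1/(1387102/4537) = 4537/1387102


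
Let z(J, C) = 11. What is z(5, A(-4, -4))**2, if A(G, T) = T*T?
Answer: 121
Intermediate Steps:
A(G, T) = T**2
z(5, A(-4, -4))**2 = 11**2 = 121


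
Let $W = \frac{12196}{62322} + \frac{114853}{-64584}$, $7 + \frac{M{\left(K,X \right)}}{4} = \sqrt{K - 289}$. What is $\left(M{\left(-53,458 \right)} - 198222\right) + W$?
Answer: $- \frac{10230300291259}{51602616} + 12 i \sqrt{38} \approx -1.9825 \cdot 10^{5} + 73.973 i$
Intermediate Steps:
$M{\left(K,X \right)} = -28 + 4 \sqrt{-289 + K}$ ($M{\left(K,X \right)} = -28 + 4 \sqrt{K - 289} = -28 + 4 \sqrt{-289 + K}$)
$W = - \frac{81669259}{51602616}$ ($W = 12196 \cdot \frac{1}{62322} + 114853 \left(- \frac{1}{64584}\right) = \frac{6098}{31161} - \frac{114853}{64584} = - \frac{81669259}{51602616} \approx -1.5827$)
$\left(M{\left(-53,458 \right)} - 198222\right) + W = \left(\left(-28 + 4 \sqrt{-289 - 53}\right) - 198222\right) - \frac{81669259}{51602616} = \left(\left(-28 + 4 \sqrt{-342}\right) - 198222\right) - \frac{81669259}{51602616} = \left(\left(-28 + 4 \cdot 3 i \sqrt{38}\right) - 198222\right) - \frac{81669259}{51602616} = \left(\left(-28 + 12 i \sqrt{38}\right) - 198222\right) - \frac{81669259}{51602616} = \left(-198250 + 12 i \sqrt{38}\right) - \frac{81669259}{51602616} = - \frac{10230300291259}{51602616} + 12 i \sqrt{38}$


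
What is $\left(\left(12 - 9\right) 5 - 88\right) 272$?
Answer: $-19856$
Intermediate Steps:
$\left(\left(12 - 9\right) 5 - 88\right) 272 = \left(3 \cdot 5 - 88\right) 272 = \left(15 - 88\right) 272 = \left(-73\right) 272 = -19856$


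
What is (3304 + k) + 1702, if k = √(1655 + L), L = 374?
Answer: 5006 + √2029 ≈ 5051.0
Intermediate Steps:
k = √2029 (k = √(1655 + 374) = √2029 ≈ 45.044)
(3304 + k) + 1702 = (3304 + √2029) + 1702 = 5006 + √2029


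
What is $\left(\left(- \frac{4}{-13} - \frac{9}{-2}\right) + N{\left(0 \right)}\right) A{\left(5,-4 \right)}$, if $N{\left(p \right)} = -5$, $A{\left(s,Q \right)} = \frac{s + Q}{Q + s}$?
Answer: $- \frac{5}{26} \approx -0.19231$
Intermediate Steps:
$A{\left(s,Q \right)} = 1$ ($A{\left(s,Q \right)} = \frac{Q + s}{Q + s} = 1$)
$\left(\left(- \frac{4}{-13} - \frac{9}{-2}\right) + N{\left(0 \right)}\right) A{\left(5,-4 \right)} = \left(\left(- \frac{4}{-13} - \frac{9}{-2}\right) - 5\right) 1 = \left(\left(\left(-4\right) \left(- \frac{1}{13}\right) - - \frac{9}{2}\right) - 5\right) 1 = \left(\left(\frac{4}{13} + \frac{9}{2}\right) - 5\right) 1 = \left(\frac{125}{26} - 5\right) 1 = \left(- \frac{5}{26}\right) 1 = - \frac{5}{26}$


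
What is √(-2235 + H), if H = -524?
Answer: I*√2759 ≈ 52.526*I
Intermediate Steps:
√(-2235 + H) = √(-2235 - 524) = √(-2759) = I*√2759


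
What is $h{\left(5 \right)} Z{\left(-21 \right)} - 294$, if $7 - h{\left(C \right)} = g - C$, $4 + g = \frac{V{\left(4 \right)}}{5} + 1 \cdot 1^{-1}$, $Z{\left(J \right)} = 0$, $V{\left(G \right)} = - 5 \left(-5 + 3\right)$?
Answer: $-294$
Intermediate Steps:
$V{\left(G \right)} = 10$ ($V{\left(G \right)} = \left(-5\right) \left(-2\right) = 10$)
$g = -1$ ($g = -4 + \left(\frac{10}{5} + 1 \cdot 1^{-1}\right) = -4 + \left(10 \cdot \frac{1}{5} + 1 \cdot 1\right) = -4 + \left(2 + 1\right) = -4 + 3 = -1$)
$h{\left(C \right)} = 8 + C$ ($h{\left(C \right)} = 7 - \left(-1 - C\right) = 7 + \left(1 + C\right) = 8 + C$)
$h{\left(5 \right)} Z{\left(-21 \right)} - 294 = \left(8 + 5\right) 0 - 294 = 13 \cdot 0 - 294 = 0 - 294 = -294$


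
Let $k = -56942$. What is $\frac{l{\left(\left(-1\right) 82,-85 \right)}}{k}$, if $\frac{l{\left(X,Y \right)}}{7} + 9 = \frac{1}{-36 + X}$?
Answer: $\frac{7441}{6719156} \approx 0.0011074$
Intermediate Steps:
$l{\left(X,Y \right)} = -63 + \frac{7}{-36 + X}$
$\frac{l{\left(\left(-1\right) 82,-85 \right)}}{k} = \frac{7 \frac{1}{-36 - 82} \left(325 - 9 \left(\left(-1\right) 82\right)\right)}{-56942} = \frac{7 \left(325 - -738\right)}{-36 - 82} \left(- \frac{1}{56942}\right) = \frac{7 \left(325 + 738\right)}{-118} \left(- \frac{1}{56942}\right) = 7 \left(- \frac{1}{118}\right) 1063 \left(- \frac{1}{56942}\right) = \left(- \frac{7441}{118}\right) \left(- \frac{1}{56942}\right) = \frac{7441}{6719156}$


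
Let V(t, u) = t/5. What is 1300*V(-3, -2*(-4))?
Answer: -780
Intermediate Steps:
V(t, u) = t/5 (V(t, u) = t*(1/5) = t/5)
1300*V(-3, -2*(-4)) = 1300*((1/5)*(-3)) = 1300*(-3/5) = -780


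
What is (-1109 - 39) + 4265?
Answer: 3117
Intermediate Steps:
(-1109 - 39) + 4265 = -1148 + 4265 = 3117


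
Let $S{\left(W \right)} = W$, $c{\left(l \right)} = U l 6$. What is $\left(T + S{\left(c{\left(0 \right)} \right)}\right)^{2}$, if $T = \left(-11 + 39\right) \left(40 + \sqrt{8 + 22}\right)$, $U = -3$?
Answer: $1277920 + 62720 \sqrt{30} \approx 1.6215 \cdot 10^{6}$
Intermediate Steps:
$c{\left(l \right)} = - 18 l$ ($c{\left(l \right)} = - 3 l 6 = - 18 l$)
$T = 1120 + 28 \sqrt{30}$ ($T = 28 \left(40 + \sqrt{30}\right) = 1120 + 28 \sqrt{30} \approx 1273.4$)
$\left(T + S{\left(c{\left(0 \right)} \right)}\right)^{2} = \left(\left(1120 + 28 \sqrt{30}\right) - 0\right)^{2} = \left(\left(1120 + 28 \sqrt{30}\right) + 0\right)^{2} = \left(1120 + 28 \sqrt{30}\right)^{2}$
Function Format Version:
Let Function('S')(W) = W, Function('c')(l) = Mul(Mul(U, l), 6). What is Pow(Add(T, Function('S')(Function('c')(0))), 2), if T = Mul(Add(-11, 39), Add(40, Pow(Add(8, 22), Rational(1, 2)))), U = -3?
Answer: Add(1277920, Mul(62720, Pow(30, Rational(1, 2)))) ≈ 1.6215e+6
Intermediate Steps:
Function('c')(l) = Mul(-18, l) (Function('c')(l) = Mul(Mul(-3, l), 6) = Mul(-18, l))
T = Add(1120, Mul(28, Pow(30, Rational(1, 2)))) (T = Mul(28, Add(40, Pow(30, Rational(1, 2)))) = Add(1120, Mul(28, Pow(30, Rational(1, 2)))) ≈ 1273.4)
Pow(Add(T, Function('S')(Function('c')(0))), 2) = Pow(Add(Add(1120, Mul(28, Pow(30, Rational(1, 2)))), Mul(-18, 0)), 2) = Pow(Add(Add(1120, Mul(28, Pow(30, Rational(1, 2)))), 0), 2) = Pow(Add(1120, Mul(28, Pow(30, Rational(1, 2)))), 2)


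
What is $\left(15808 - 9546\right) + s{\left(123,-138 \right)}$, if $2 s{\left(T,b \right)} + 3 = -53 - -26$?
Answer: $6247$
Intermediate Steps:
$s{\left(T,b \right)} = -15$ ($s{\left(T,b \right)} = - \frac{3}{2} + \frac{-53 - -26}{2} = - \frac{3}{2} + \frac{-53 + 26}{2} = - \frac{3}{2} + \frac{1}{2} \left(-27\right) = - \frac{3}{2} - \frac{27}{2} = -15$)
$\left(15808 - 9546\right) + s{\left(123,-138 \right)} = \left(15808 - 9546\right) - 15 = 6262 - 15 = 6247$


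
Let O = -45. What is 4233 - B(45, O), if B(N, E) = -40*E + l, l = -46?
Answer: 2479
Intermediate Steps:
B(N, E) = -46 - 40*E (B(N, E) = -40*E - 46 = -46 - 40*E)
4233 - B(45, O) = 4233 - (-46 - 40*(-45)) = 4233 - (-46 + 1800) = 4233 - 1*1754 = 4233 - 1754 = 2479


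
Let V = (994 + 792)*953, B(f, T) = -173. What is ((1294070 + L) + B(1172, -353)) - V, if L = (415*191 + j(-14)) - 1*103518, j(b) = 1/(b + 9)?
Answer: -2162071/5 ≈ -4.3241e+5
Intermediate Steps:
j(b) = 1/(9 + b)
L = -121266/5 (L = (415*191 + 1/(9 - 14)) - 1*103518 = (79265 + 1/(-5)) - 103518 = (79265 - 1/5) - 103518 = 396324/5 - 103518 = -121266/5 ≈ -24253.)
V = 1702058 (V = 1786*953 = 1702058)
((1294070 + L) + B(1172, -353)) - V = ((1294070 - 121266/5) - 173) - 1*1702058 = (6349084/5 - 173) - 1702058 = 6348219/5 - 1702058 = -2162071/5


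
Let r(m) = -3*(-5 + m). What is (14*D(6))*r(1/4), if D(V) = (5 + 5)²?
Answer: 19950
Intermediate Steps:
D(V) = 100 (D(V) = 10² = 100)
r(m) = 15 - 3*m
(14*D(6))*r(1/4) = (14*100)*(15 - 3/4) = 1400*(15 - 3/4) = 1400*(15 - 3*¼) = 1400*(15 - ¾) = 1400*(57/4) = 19950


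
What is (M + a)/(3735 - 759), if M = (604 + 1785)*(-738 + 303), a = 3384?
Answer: -345277/992 ≈ -348.06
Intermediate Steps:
M = -1039215 (M = 2389*(-435) = -1039215)
(M + a)/(3735 - 759) = (-1039215 + 3384)/(3735 - 759) = -1035831/2976 = -1035831*1/2976 = -345277/992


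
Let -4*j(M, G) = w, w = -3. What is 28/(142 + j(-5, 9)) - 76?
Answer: -43284/571 ≈ -75.804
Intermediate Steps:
j(M, G) = 3/4 (j(M, G) = -1/4*(-3) = 3/4)
28/(142 + j(-5, 9)) - 76 = 28/(142 + 3/4) - 76 = 28/(571/4) - 76 = 28*(4/571) - 76 = 112/571 - 76 = -43284/571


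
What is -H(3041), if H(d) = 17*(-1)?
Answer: 17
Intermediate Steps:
H(d) = -17
-H(3041) = -1*(-17) = 17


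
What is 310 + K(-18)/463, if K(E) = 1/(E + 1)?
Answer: 2440009/7871 ≈ 310.00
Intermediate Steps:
K(E) = 1/(1 + E)
310 + K(-18)/463 = 310 + 1/(463*(1 - 18)) = 310 + (1/463)/(-17) = 310 + (1/463)*(-1/17) = 310 - 1/7871 = 2440009/7871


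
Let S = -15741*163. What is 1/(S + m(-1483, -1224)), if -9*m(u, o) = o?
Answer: -1/2565647 ≈ -3.8977e-7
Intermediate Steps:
m(u, o) = -o/9
S = -2565783
1/(S + m(-1483, -1224)) = 1/(-2565783 - ⅑*(-1224)) = 1/(-2565783 + 136) = 1/(-2565647) = -1/2565647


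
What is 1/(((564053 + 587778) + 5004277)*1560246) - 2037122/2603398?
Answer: -1397617440501434707/1786124959313697576 ≈ -0.78249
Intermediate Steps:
1/(((564053 + 587778) + 5004277)*1560246) - 2037122/2603398 = (1/1560246)/(1151831 + 5004277) - 2037122*1/2603398 = (1/1560246)/6156108 - 1018561/1301699 = (1/6156108)*(1/1560246) - 1018561/1301699 = 1/9605042882568 - 1018561/1301699 = -1397617440501434707/1786124959313697576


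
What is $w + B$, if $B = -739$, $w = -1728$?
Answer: $-2467$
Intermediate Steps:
$w + B = -1728 - 739 = -2467$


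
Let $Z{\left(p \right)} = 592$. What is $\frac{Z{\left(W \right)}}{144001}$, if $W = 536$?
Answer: $\frac{592}{144001} \approx 0.0041111$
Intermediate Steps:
$\frac{Z{\left(W \right)}}{144001} = \frac{592}{144001}$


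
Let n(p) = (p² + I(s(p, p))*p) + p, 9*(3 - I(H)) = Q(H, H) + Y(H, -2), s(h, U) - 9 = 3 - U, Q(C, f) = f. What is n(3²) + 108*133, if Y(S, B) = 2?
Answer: 14476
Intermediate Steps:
s(h, U) = 12 - U (s(h, U) = 9 + (3 - U) = 12 - U)
I(H) = 25/9 - H/9 (I(H) = 3 - (H + 2)/9 = 3 - (2 + H)/9 = 3 + (-2/9 - H/9) = 25/9 - H/9)
n(p) = p + p² + p*(13/9 + p/9) (n(p) = (p² + (25/9 - (12 - p)/9)*p) + p = (p² + (25/9 + (-4/3 + p/9))*p) + p = (p² + (13/9 + p/9)*p) + p = (p² + p*(13/9 + p/9)) + p = p + p² + p*(13/9 + p/9))
n(3²) + 108*133 = (2/9)*3²*(11 + 5*3²) + 108*133 = (2/9)*9*(11 + 5*9) + 14364 = (2/9)*9*(11 + 45) + 14364 = (2/9)*9*56 + 14364 = 112 + 14364 = 14476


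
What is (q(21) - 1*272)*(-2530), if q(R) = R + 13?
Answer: 602140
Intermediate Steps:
q(R) = 13 + R
(q(21) - 1*272)*(-2530) = ((13 + 21) - 1*272)*(-2530) = (34 - 272)*(-2530) = -238*(-2530) = 602140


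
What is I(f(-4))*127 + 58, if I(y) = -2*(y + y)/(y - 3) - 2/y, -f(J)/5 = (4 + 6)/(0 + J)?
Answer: -299602/475 ≈ -630.74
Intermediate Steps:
f(J) = -50/J (f(J) = -5*(4 + 6)/(0 + J) = -50/J)
I(y) = -2/y - 4*y/(-3 + y) (I(y) = -2*2*y/(-3 + y) - 2/y = -4*y/(-3 + y) - 2/y = -2/y - 4*y/(-3 + y))
I(f(-4))*127 + 58 = (2*(3 - (-50)/(-4) - 2*(-50/(-4))**2)/(((-50/(-4)))*(-3 - 50/(-4))))*127 + 58 = (2*(3 - (-50)*(-1)/4 - 2*(-50*(-1/4))**2)/(((-50*(-1/4)))*(-3 - 50*(-1/4))))*127 + 58 = (2*(3 - 1*25/2 - 2*(25/2)**2)/((25/2)*(-3 + 25/2)))*127 + 58 = (2*(2/25)*(3 - 25/2 - 2*625/4)/(19/2))*127 + 58 = (2*(2/25)*(2/19)*(3 - 25/2 - 625/2))*127 + 58 = (2*(2/25)*(2/19)*(-322))*127 + 58 = -2576/475*127 + 58 = -327152/475 + 58 = -299602/475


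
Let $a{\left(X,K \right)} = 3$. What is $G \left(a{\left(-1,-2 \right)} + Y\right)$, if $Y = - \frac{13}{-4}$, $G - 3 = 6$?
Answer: $\frac{225}{4} \approx 56.25$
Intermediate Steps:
$G = 9$ ($G = 3 + 6 = 9$)
$Y = \frac{13}{4}$ ($Y = \left(-13\right) \left(- \frac{1}{4}\right) = \frac{13}{4} \approx 3.25$)
$G \left(a{\left(-1,-2 \right)} + Y\right) = 9 \left(3 + \frac{13}{4}\right) = 9 \cdot \frac{25}{4} = \frac{225}{4}$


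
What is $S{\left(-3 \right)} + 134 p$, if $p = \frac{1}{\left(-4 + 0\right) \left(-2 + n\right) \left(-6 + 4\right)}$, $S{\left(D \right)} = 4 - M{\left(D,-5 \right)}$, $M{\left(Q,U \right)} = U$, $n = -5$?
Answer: $\frac{185}{28} \approx 6.6071$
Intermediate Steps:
$S{\left(D \right)} = 9$ ($S{\left(D \right)} = 4 - -5 = 4 + 5 = 9$)
$p = - \frac{1}{56}$ ($p = \frac{1}{\left(-4 + 0\right) \left(-2 - 5\right) \left(-6 + 4\right)} = \frac{1}{\left(-4\right) \left(-7\right) \left(-2\right)} = \frac{1}{28 \left(-2\right)} = \frac{1}{-56} = - \frac{1}{56} \approx -0.017857$)
$S{\left(-3 \right)} + 134 p = 9 + 134 \left(- \frac{1}{56}\right) = 9 - \frac{67}{28} = \frac{185}{28}$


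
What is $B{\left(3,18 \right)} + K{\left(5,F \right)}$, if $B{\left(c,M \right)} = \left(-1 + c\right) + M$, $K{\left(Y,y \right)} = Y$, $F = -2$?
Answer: $25$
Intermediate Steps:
$B{\left(c,M \right)} = -1 + M + c$
$B{\left(3,18 \right)} + K{\left(5,F \right)} = \left(-1 + 18 + 3\right) + 5 = 20 + 5 = 25$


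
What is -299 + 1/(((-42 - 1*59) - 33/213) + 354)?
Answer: -5367577/17952 ≈ -299.00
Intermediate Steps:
-299 + 1/(((-42 - 1*59) - 33/213) + 354) = -299 + 1/(((-42 - 59) - 33/213) + 354) = -299 + 1/((-101 - 1*11/71) + 354) = -299 + 1/((-101 - 11/71) + 354) = -299 + 1/(-7182/71 + 354) = -299 + 1/(17952/71) = -299 + 71/17952 = -5367577/17952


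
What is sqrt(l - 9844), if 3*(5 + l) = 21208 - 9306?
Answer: I*sqrt(52935)/3 ≈ 76.692*I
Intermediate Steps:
l = 11887/3 (l = -5 + (21208 - 9306)/3 = -5 + (1/3)*11902 = -5 + 11902/3 = 11887/3 ≈ 3962.3)
sqrt(l - 9844) = sqrt(11887/3 - 9844) = sqrt(-17645/3) = I*sqrt(52935)/3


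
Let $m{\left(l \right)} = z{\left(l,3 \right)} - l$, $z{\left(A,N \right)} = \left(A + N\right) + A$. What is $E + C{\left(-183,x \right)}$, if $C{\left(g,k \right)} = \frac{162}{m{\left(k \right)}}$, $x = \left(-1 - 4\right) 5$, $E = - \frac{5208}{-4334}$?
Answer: $- \frac{13353}{2167} \approx -6.162$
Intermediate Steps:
$E = \frac{2604}{2167}$ ($E = \left(-5208\right) \left(- \frac{1}{4334}\right) = \frac{2604}{2167} \approx 1.2017$)
$z{\left(A,N \right)} = N + 2 A$
$x = -25$ ($x = \left(-5\right) 5 = -25$)
$m{\left(l \right)} = 3 + l$ ($m{\left(l \right)} = \left(3 + 2 l\right) - l = 3 + l$)
$C{\left(g,k \right)} = \frac{162}{3 + k}$
$E + C{\left(-183,x \right)} = \frac{2604}{2167} + \frac{162}{3 - 25} = \frac{2604}{2167} + \frac{162}{-22} = \frac{2604}{2167} + 162 \left(- \frac{1}{22}\right) = \frac{2604}{2167} - \frac{81}{11} = - \frac{13353}{2167}$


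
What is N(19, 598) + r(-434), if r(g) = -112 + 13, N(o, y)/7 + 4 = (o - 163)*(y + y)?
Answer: -1205695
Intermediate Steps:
N(o, y) = -28 + 14*y*(-163 + o) (N(o, y) = -28 + 7*((o - 163)*(y + y)) = -28 + 7*((-163 + o)*(2*y)) = -28 + 7*(2*y*(-163 + o)) = -28 + 14*y*(-163 + o))
r(g) = -99
N(19, 598) + r(-434) = (-28 - 2282*598 + 14*19*598) - 99 = (-28 - 1364636 + 159068) - 99 = -1205596 - 99 = -1205695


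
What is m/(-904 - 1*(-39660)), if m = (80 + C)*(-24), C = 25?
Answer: -630/9689 ≈ -0.065022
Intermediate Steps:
m = -2520 (m = (80 + 25)*(-24) = 105*(-24) = -2520)
m/(-904 - 1*(-39660)) = -2520/(-904 - 1*(-39660)) = -2520/(-904 + 39660) = -2520/38756 = -2520*1/38756 = -630/9689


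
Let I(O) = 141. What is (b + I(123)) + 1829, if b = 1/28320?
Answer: 55790401/28320 ≈ 1970.0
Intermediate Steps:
b = 1/28320 ≈ 3.5311e-5
(b + I(123)) + 1829 = (1/28320 + 141) + 1829 = 3993121/28320 + 1829 = 55790401/28320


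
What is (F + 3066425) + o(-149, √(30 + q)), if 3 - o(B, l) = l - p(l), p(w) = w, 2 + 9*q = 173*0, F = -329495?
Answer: 2736933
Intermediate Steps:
q = -2/9 (q = -2/9 + (173*0)/9 = -2/9 + (⅑)*0 = -2/9 + 0 = -2/9 ≈ -0.22222)
o(B, l) = 3 (o(B, l) = 3 - (l - l) = 3 - 1*0 = 3 + 0 = 3)
(F + 3066425) + o(-149, √(30 + q)) = (-329495 + 3066425) + 3 = 2736930 + 3 = 2736933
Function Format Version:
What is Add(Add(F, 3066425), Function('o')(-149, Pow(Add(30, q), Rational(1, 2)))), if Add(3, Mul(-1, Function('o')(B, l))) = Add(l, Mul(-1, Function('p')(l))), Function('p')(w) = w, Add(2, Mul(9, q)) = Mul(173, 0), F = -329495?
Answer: 2736933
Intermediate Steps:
q = Rational(-2, 9) (q = Add(Rational(-2, 9), Mul(Rational(1, 9), Mul(173, 0))) = Add(Rational(-2, 9), Mul(Rational(1, 9), 0)) = Add(Rational(-2, 9), 0) = Rational(-2, 9) ≈ -0.22222)
Function('o')(B, l) = 3 (Function('o')(B, l) = Add(3, Mul(-1, Add(l, Mul(-1, l)))) = Add(3, Mul(-1, 0)) = Add(3, 0) = 3)
Add(Add(F, 3066425), Function('o')(-149, Pow(Add(30, q), Rational(1, 2)))) = Add(Add(-329495, 3066425), 3) = Add(2736930, 3) = 2736933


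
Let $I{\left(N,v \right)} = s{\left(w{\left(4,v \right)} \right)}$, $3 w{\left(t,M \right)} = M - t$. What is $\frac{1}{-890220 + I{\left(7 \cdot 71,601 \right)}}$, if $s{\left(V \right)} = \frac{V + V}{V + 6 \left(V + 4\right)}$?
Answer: $- \frac{1417}{1261441342} \approx -1.1233 \cdot 10^{-6}$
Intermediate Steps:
$w{\left(t,M \right)} = - \frac{t}{3} + \frac{M}{3}$ ($w{\left(t,M \right)} = \frac{M - t}{3} = - \frac{t}{3} + \frac{M}{3}$)
$s{\left(V \right)} = \frac{2 V}{24 + 7 V}$ ($s{\left(V \right)} = \frac{2 V}{V + 6 \left(4 + V\right)} = \frac{2 V}{V + \left(24 + 6 V\right)} = \frac{2 V}{24 + 7 V}$)
$I{\left(N,v \right)} = \frac{2 \left(- \frac{4}{3} + \frac{v}{3}\right)}{\frac{44}{3} + \frac{7 v}{3}}$ ($I{\left(N,v \right)} = \frac{2 \left(\left(- \frac{1}{3}\right) 4 + \frac{v}{3}\right)}{24 + 7 \left(\left(- \frac{1}{3}\right) 4 + \frac{v}{3}\right)} = \frac{2 \left(- \frac{4}{3} + \frac{v}{3}\right)}{24 + 7 \left(- \frac{4}{3} + \frac{v}{3}\right)} = \frac{2 \left(- \frac{4}{3} + \frac{v}{3}\right)}{24 + \left(- \frac{28}{3} + \frac{7 v}{3}\right)} = \frac{2 \left(- \frac{4}{3} + \frac{v}{3}\right)}{\frac{44}{3} + \frac{7 v}{3}}$)
$\frac{1}{-890220 + I{\left(7 \cdot 71,601 \right)}} = \frac{1}{-890220 + \frac{2 \left(-4 + 601\right)}{44 + 7 \cdot 601}} = \frac{1}{-890220 + 2 \frac{1}{44 + 4207} \cdot 597} = \frac{1}{-890220 + 2 \cdot \frac{1}{4251} \cdot 597} = \frac{1}{-890220 + \frac{398}{1417}} = \frac{1}{- \frac{1261441342}{1417}} = - \frac{1417}{1261441342}$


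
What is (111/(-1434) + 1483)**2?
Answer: 502449892569/228484 ≈ 2.1991e+6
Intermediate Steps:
(111/(-1434) + 1483)**2 = (111*(-1/1434) + 1483)**2 = (-37/478 + 1483)**2 = (708837/478)**2 = 502449892569/228484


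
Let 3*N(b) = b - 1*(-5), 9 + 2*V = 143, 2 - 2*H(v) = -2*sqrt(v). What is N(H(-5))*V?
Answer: 134 + 67*I*sqrt(5)/3 ≈ 134.0 + 49.939*I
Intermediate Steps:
H(v) = 1 + sqrt(v) (H(v) = 1 - (-1)*sqrt(v) = 1 + sqrt(v))
V = 67 (V = -9/2 + (1/2)*143 = -9/2 + 143/2 = 67)
N(b) = 5/3 + b/3 (N(b) = (b - 1*(-5))/3 = (b + 5)/3 = (5 + b)/3 = 5/3 + b/3)
N(H(-5))*V = (5/3 + (1 + sqrt(-5))/3)*67 = (5/3 + (1 + I*sqrt(5))/3)*67 = (5/3 + (1/3 + I*sqrt(5)/3))*67 = (2 + I*sqrt(5)/3)*67 = 134 + 67*I*sqrt(5)/3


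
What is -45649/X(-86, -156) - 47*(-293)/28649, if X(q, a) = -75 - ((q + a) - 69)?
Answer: -1304548245/6761164 ≈ -192.95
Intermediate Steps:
X(q, a) = -6 - a - q (X(q, a) = -75 - ((a + q) - 69) = -75 - (-69 + a + q) = -75 + (69 - a - q) = -6 - a - q)
-45649/X(-86, -156) - 47*(-293)/28649 = -45649/(-6 - 1*(-156) - 1*(-86)) - 47*(-293)/28649 = -45649/(-6 + 156 + 86) + 13771*(1/28649) = -45649/236 + 13771/28649 = -1304548245/6761164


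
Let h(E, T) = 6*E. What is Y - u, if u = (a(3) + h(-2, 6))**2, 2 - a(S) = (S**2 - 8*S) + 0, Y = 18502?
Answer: 18477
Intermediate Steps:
a(S) = 2 - S**2 + 8*S (a(S) = 2 - ((S**2 - 8*S) + 0) = 2 - (S**2 - 8*S) = 2 + (-S**2 + 8*S) = 2 - S**2 + 8*S)
u = 25 (u = ((2 - 1*3**2 + 8*3) + 6*(-2))**2 = ((2 - 1*9 + 24) - 12)**2 = ((2 - 9 + 24) - 12)**2 = (17 - 12)**2 = 5**2 = 25)
Y - u = 18502 - 1*25 = 18502 - 25 = 18477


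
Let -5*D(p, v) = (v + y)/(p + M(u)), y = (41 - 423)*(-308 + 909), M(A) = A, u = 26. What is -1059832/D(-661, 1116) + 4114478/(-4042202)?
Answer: 3400233675530613/230876430533 ≈ 14728.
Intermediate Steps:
y = -229582 (y = -382*601 = -229582)
D(p, v) = -(-229582 + v)/(5*(26 + p)) (D(p, v) = -(v - 229582)/(5*(p + 26)) = -(-229582 + v)/(5*(26 + p)))
-1059832/D(-661, 1116) + 4114478/(-4042202) = -1059832*5*(26 - 661)/(229582 - 1*1116) + 4114478/(-4042202) = -1059832*(-3175/(229582 - 1116)) + 4114478*(-1/4042202) = -1059832/((⅕)*(-1/635)*228466) - 2057239/2021101 = -1059832/(-228466/3175) - 2057239/2021101 = -1059832*(-3175/228466) - 2057239/2021101 = 1682483300/114233 - 2057239/2021101 = 3400233675530613/230876430533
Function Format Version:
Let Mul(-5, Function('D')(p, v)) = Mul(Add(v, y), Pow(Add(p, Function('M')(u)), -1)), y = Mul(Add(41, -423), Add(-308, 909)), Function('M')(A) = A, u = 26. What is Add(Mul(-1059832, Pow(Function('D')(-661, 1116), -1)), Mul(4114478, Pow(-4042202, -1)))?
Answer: Rational(3400233675530613, 230876430533) ≈ 14728.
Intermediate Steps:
y = -229582 (y = Mul(-382, 601) = -229582)
Function('D')(p, v) = Mul(Rational(-1, 5), Pow(Add(26, p), -1), Add(-229582, v)) (Function('D')(p, v) = Mul(Rational(-1, 5), Mul(Add(v, -229582), Pow(Add(p, 26), -1))) = Mul(Rational(-1, 5), Mul(Add(-229582, v), Pow(Add(26, p), -1))) = Mul(Rational(-1, 5), Mul(Pow(Add(26, p), -1), Add(-229582, v))) = Mul(Rational(-1, 5), Pow(Add(26, p), -1), Add(-229582, v)))
Add(Mul(-1059832, Pow(Function('D')(-661, 1116), -1)), Mul(4114478, Pow(-4042202, -1))) = Add(Mul(-1059832, Pow(Mul(Rational(1, 5), Pow(Add(26, -661), -1), Add(229582, Mul(-1, 1116))), -1)), Mul(4114478, Pow(-4042202, -1))) = Add(Mul(-1059832, Pow(Mul(Rational(1, 5), Pow(-635, -1), Add(229582, -1116)), -1)), Mul(4114478, Rational(-1, 4042202))) = Add(Mul(-1059832, Pow(Mul(Rational(1, 5), Rational(-1, 635), 228466), -1)), Rational(-2057239, 2021101)) = Add(Mul(-1059832, Pow(Rational(-228466, 3175), -1)), Rational(-2057239, 2021101)) = Add(Mul(-1059832, Rational(-3175, 228466)), Rational(-2057239, 2021101)) = Add(Rational(1682483300, 114233), Rational(-2057239, 2021101)) = Rational(3400233675530613, 230876430533)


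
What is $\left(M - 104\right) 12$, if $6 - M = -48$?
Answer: $-600$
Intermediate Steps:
$M = 54$ ($M = 6 - -48 = 6 + 48 = 54$)
$\left(M - 104\right) 12 = \left(54 - 104\right) 12 = \left(-50\right) 12 = -600$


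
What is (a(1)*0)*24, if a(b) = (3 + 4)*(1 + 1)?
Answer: 0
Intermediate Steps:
a(b) = 14 (a(b) = 7*2 = 14)
(a(1)*0)*24 = (14*0)*24 = 0*24 = 0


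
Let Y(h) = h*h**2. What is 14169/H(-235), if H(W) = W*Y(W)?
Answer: 14169/3049800625 ≈ 4.6459e-6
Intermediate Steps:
Y(h) = h**3
H(W) = W**4 (H(W) = W*W**3 = W**4)
14169/H(-235) = 14169/((-235)**4) = 14169/3049800625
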